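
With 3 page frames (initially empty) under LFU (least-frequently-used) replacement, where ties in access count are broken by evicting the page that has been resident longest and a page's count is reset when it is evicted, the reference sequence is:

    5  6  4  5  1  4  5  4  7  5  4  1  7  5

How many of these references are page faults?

5 → fault, frames {5}
6 → fault, frames {5,6}
4 → fault, frames {5,6,4}
5 → hit
1 → fault, evict 6, frames {5,4,1}
4 → hit
5 → hit
4 → hit
7 → fault, evict 1, frames {5,4,7}
5 → hit
4 → hit
1 → fault, evict 7, frames {5,4,1}
7 → fault, evict 1, frames {5,4,7}
5 → hit
Page faults: 7.

7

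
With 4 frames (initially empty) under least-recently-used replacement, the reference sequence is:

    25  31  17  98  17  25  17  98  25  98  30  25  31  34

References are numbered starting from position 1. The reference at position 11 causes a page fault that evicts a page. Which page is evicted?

pos 1: 25: miss, frames [25]
pos 2: 31: miss, frames [25, 31]
pos 3: 17: miss, frames [25, 31, 17]
pos 4: 98: miss, frames [25, 31, 17, 98]
pos 5: 17: hit
pos 6: 25: hit
pos 7: 17: hit
pos 8: 98: hit
pos 9: 25: hit
pos 10: 98: hit
pos 11: 30: miss, evict 31, frames [17, 25, 98, 30]
At position 11, page 31 is evicted.

31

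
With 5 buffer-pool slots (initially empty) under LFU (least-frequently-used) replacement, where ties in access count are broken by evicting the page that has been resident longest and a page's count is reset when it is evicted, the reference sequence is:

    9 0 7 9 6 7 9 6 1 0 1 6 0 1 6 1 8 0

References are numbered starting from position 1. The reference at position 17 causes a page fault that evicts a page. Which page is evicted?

7

pos 1: 9 → miss, frames {9}
pos 2: 0 → miss, frames {9,0}
pos 3: 7 → miss, frames {9,0,7}
pos 4: 9 → hit
pos 5: 6 → miss, frames {9,0,7,6}
pos 6: 7 → hit
pos 7: 9 → hit
pos 8: 6 → hit
pos 9: 1 → miss, frames {9,0,7,6,1}
pos 10: 0 → hit
pos 11: 1 → hit
pos 12: 6 → hit
pos 13: 0 → hit
pos 14: 1 → hit
pos 15: 6 → hit
pos 16: 1 → hit
pos 17: 8 → miss, evict 7, frames {9,0,6,1,8}
At position 17, page 7 is evicted.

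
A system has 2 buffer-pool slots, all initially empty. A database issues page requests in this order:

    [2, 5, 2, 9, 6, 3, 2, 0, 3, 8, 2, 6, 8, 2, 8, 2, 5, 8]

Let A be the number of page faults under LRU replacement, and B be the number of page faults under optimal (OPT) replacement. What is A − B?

Under LRU: F F . F F F F F F F F F F F . . F F → 15 faults.
Under OPT: F F . F F F . F . F F F . F . . F . → 11 faults.
A − B = 15 − 11 = 4.

4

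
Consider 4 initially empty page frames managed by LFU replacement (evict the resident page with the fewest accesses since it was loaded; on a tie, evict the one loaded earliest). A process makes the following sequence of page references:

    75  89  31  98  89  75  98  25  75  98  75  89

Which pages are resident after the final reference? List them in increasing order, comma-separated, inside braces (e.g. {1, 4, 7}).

{25, 75, 89, 98}

75: miss, frames {75}
89: miss, frames {75,89}
31: miss, frames {75,89,31}
98: miss, frames {75,89,31,98}
89: hit
75: hit
98: hit
25: miss, evict 31, frames {75,89,98,25}
75: hit
98: hit
75: hit
89: hit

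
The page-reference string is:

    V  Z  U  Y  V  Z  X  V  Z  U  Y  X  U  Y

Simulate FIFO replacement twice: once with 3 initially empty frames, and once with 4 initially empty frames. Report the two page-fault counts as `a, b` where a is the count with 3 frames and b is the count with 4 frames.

3 frames: F F F F F F F . . F F . . . → 9 faults.
4 frames: F F F F . . F F F F F F . . → 10 faults.
10 > 9: adding a frame increased faults — Belady's anomaly.

9, 10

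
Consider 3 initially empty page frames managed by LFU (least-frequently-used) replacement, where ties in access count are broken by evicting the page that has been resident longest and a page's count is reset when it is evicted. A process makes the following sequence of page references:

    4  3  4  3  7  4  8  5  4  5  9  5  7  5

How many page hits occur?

7

4 → miss, frames (4)
3 → miss, frames (4 3)
4 → hit
3 → hit
7 → miss, frames (4 3 7)
4 → hit
8 → miss, evict 7, frames (4 3 8)
5 → miss, evict 8, frames (4 3 5)
4 → hit
5 → hit
9 → miss, evict 3, frames (4 5 9)
5 → hit
7 → miss, evict 9, frames (4 5 7)
5 → hit
Hits: 7.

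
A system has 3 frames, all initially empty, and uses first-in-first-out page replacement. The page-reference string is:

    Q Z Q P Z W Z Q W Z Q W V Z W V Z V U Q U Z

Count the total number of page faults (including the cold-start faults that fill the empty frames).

Q -> miss, frames {Q}
Z -> miss, frames {Q,Z}
Q -> hit
P -> miss, frames {Q,Z,P}
Z -> hit
W -> miss, evict Q, frames {Z,P,W}
Z -> hit
Q -> miss, evict Z, frames {P,W,Q}
W -> hit
Z -> miss, evict P, frames {W,Q,Z}
Q -> hit
W -> hit
V -> miss, evict W, frames {Q,Z,V}
Z -> hit
W -> miss, evict Q, frames {Z,V,W}
V -> hit
Z -> hit
V -> hit
U -> miss, evict Z, frames {V,W,U}
Q -> miss, evict V, frames {W,U,Q}
U -> hit
Z -> miss, evict W, frames {U,Q,Z}
Page faults: 11.

11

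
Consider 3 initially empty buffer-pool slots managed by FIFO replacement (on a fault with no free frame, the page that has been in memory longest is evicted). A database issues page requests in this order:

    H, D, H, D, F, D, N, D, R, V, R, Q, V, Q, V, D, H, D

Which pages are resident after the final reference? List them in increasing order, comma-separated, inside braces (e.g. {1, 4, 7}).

H -> fault, frames {H}
D -> fault, frames {H,D}
H -> hit
D -> hit
F -> fault, frames {H,D,F}
D -> hit
N -> fault, evict H, frames {D,F,N}
D -> hit
R -> fault, evict D, frames {F,N,R}
V -> fault, evict F, frames {N,R,V}
R -> hit
Q -> fault, evict N, frames {R,V,Q}
V -> hit
Q -> hit
V -> hit
D -> fault, evict R, frames {V,Q,D}
H -> fault, evict V, frames {Q,D,H}
D -> hit

{D, H, Q}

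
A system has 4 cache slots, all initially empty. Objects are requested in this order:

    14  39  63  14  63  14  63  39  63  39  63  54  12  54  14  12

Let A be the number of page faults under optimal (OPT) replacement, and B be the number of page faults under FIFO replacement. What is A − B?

Under OPT: F F F . . . . . . . . F F . . . → 5 faults.
Under FIFO: F F F . . . . . . . . F F . F . → 6 faults.
A − B = 5 − 6 = -1.

-1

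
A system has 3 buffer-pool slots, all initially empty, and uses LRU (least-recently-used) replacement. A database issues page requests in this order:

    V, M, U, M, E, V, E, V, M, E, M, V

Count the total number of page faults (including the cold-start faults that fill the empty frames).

V -> miss, frames {V}
M -> miss, frames {V,M}
U -> miss, frames {V,M,U}
M -> hit
E -> miss, evict V, frames {U,M,E}
V -> miss, evict U, frames {M,E,V}
E -> hit
V -> hit
M -> hit
E -> hit
M -> hit
V -> hit
Page faults: 5.

5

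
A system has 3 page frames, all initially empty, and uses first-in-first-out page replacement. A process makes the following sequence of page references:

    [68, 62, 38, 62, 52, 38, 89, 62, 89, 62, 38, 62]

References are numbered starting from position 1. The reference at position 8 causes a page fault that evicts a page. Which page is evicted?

pos 1: 68: fault, frames [68]
pos 2: 62: fault, frames [68, 62]
pos 3: 38: fault, frames [68, 62, 38]
pos 4: 62: hit
pos 5: 52: fault, evict 68, frames [62, 38, 52]
pos 6: 38: hit
pos 7: 89: fault, evict 62, frames [38, 52, 89]
pos 8: 62: fault, evict 38, frames [52, 89, 62]
At position 8, page 38 is evicted.

38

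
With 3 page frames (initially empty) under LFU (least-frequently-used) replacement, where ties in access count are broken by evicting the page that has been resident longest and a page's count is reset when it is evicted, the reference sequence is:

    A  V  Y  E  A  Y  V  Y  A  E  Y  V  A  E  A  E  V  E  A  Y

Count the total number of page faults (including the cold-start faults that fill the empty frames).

A -> fault, frames (A)
V -> fault, frames (A V)
Y -> fault, frames (A V Y)
E -> fault, evict A, frames (V Y E)
A -> fault, evict V, frames (Y E A)
Y -> hit
V -> fault, evict E, frames (Y A V)
Y -> hit
A -> hit
E -> fault, evict V, frames (Y A E)
Y -> hit
V -> fault, evict E, frames (Y A V)
A -> hit
E -> fault, evict V, frames (Y A E)
A -> hit
E -> hit
V -> fault, evict E, frames (Y A V)
E -> fault, evict V, frames (Y A E)
A -> hit
Y -> hit
Page faults: 11.

11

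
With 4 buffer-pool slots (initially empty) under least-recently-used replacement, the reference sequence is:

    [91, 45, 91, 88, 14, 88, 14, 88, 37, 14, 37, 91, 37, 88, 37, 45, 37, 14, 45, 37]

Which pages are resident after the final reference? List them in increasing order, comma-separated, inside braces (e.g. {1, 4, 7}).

91 -> fault, frames (91)
45 -> fault, frames (91 45)
91 -> hit
88 -> fault, frames (45 91 88)
14 -> fault, frames (45 91 88 14)
88 -> hit
14 -> hit
88 -> hit
37 -> fault, evict 45, frames (91 14 88 37)
14 -> hit
37 -> hit
91 -> hit
37 -> hit
88 -> hit
37 -> hit
45 -> fault, evict 14, frames (91 88 37 45)
37 -> hit
14 -> fault, evict 91, frames (88 45 37 14)
45 -> hit
37 -> hit

{14, 37, 45, 88}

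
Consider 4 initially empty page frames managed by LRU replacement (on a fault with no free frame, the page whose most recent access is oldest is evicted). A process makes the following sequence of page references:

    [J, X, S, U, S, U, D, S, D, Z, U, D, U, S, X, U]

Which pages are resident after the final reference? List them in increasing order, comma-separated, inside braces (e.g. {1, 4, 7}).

{D, S, U, X}

J → fault, frames {J}
X → fault, frames {J,X}
S → fault, frames {J,X,S}
U → fault, frames {J,X,S,U}
S → hit
U → hit
D → fault, evict J, frames {X,S,U,D}
S → hit
D → hit
Z → fault, evict X, frames {U,S,D,Z}
U → hit
D → hit
U → hit
S → hit
X → fault, evict Z, frames {D,U,S,X}
U → hit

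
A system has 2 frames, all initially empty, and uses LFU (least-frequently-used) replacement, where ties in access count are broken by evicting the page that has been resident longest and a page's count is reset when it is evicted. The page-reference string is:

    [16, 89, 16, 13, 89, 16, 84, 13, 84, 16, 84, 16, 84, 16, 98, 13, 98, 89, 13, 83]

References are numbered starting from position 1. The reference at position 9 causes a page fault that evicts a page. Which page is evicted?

pos 1: 16 → miss, frames {16}
pos 2: 89 → miss, frames {16,89}
pos 3: 16 → hit
pos 4: 13 → miss, evict 89, frames {16,13}
pos 5: 89 → miss, evict 13, frames {16,89}
pos 6: 16 → hit
pos 7: 84 → miss, evict 89, frames {16,84}
pos 8: 13 → miss, evict 84, frames {16,13}
pos 9: 84 → miss, evict 13, frames {16,84}
At position 9, page 13 is evicted.

13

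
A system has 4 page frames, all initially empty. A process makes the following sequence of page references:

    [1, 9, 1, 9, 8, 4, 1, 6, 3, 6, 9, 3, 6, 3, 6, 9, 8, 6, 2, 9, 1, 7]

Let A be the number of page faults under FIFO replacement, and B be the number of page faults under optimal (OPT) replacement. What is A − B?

2

Under FIFO: F F . . F F . F F . F . . . . . F . F . F F → 11 faults.
Under OPT: F F . . F F . F F . . . . . . . . . F . F F → 9 faults.
A − B = 11 − 9 = 2.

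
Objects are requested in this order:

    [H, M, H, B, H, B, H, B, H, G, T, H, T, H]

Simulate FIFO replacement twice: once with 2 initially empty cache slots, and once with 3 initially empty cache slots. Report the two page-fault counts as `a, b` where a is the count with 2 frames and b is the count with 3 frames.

7, 6

2 frames: F F . F F . . . . F F F . . → 7 faults.
3 frames: F F . F . . . . . F F F . . → 6 faults.
6 < 7: adding a frame reduced faults, as is typical.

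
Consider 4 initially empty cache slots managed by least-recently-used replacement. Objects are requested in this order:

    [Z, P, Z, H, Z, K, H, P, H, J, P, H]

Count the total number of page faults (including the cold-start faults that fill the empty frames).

5

Z -> fault, frames (Z)
P -> fault, frames (Z P)
Z -> hit
H -> fault, frames (P Z H)
Z -> hit
K -> fault, frames (P H Z K)
H -> hit
P -> hit
H -> hit
J -> fault, evict Z, frames (K P H J)
P -> hit
H -> hit
Page faults: 5.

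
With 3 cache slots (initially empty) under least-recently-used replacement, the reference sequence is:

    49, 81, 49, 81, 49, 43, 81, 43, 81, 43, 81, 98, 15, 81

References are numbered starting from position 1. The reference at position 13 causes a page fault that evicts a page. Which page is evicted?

pos 1: 49 → fault, frames {49}
pos 2: 81 → fault, frames {49,81}
pos 3: 49 → hit
pos 4: 81 → hit
pos 5: 49 → hit
pos 6: 43 → fault, frames {81,49,43}
pos 7: 81 → hit
pos 8: 43 → hit
pos 9: 81 → hit
pos 10: 43 → hit
pos 11: 81 → hit
pos 12: 98 → fault, evict 49, frames {43,81,98}
pos 13: 15 → fault, evict 43, frames {81,98,15}
At position 13, page 43 is evicted.

43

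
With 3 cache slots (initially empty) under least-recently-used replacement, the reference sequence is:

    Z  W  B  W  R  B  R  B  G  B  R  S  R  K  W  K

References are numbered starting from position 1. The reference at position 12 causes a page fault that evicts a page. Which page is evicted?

pos 1: Z: fault, frames {Z}
pos 2: W: fault, frames {Z,W}
pos 3: B: fault, frames {Z,W,B}
pos 4: W: hit
pos 5: R: fault, evict Z, frames {B,W,R}
pos 6: B: hit
pos 7: R: hit
pos 8: B: hit
pos 9: G: fault, evict W, frames {R,B,G}
pos 10: B: hit
pos 11: R: hit
pos 12: S: fault, evict G, frames {B,R,S}
At position 12, page G is evicted.

G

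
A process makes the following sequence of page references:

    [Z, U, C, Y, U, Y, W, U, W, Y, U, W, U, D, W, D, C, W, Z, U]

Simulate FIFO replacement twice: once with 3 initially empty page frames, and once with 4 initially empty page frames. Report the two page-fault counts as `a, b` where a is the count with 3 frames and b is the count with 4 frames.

3 frames: F F F F . . F F . . . . . F . . F F F F → 11 faults.
4 frames: F F F F . . F . . . . . . F . . . . F F → 8 faults.
8 < 11: adding a frame reduced faults, as is typical.

11, 8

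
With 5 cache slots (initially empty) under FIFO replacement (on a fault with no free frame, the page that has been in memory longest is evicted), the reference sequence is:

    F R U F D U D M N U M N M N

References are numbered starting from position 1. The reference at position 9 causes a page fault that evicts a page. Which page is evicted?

pos 1: F: fault, frames [F]
pos 2: R: fault, frames [F, R]
pos 3: U: fault, frames [F, R, U]
pos 4: F: hit
pos 5: D: fault, frames [F, R, U, D]
pos 6: U: hit
pos 7: D: hit
pos 8: M: fault, frames [F, R, U, D, M]
pos 9: N: fault, evict F, frames [R, U, D, M, N]
At position 9, page F is evicted.

F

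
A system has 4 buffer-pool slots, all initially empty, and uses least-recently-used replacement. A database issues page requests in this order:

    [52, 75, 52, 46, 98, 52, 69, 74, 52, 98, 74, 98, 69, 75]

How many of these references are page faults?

7

52: fault, frames {52}
75: fault, frames {52,75}
52: hit
46: fault, frames {75,52,46}
98: fault, frames {75,52,46,98}
52: hit
69: fault, evict 75, frames {46,98,52,69}
74: fault, evict 46, frames {98,52,69,74}
52: hit
98: hit
74: hit
98: hit
69: hit
75: fault, evict 52, frames {74,98,69,75}
Page faults: 7.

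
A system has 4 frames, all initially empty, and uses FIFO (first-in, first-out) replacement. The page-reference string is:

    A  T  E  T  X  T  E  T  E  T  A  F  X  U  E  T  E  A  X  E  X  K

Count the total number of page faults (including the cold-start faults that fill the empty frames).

11

A -> fault, frames {A}
T -> fault, frames {A,T}
E -> fault, frames {A,T,E}
T -> hit
X -> fault, frames {A,T,E,X}
T -> hit
E -> hit
T -> hit
E -> hit
T -> hit
A -> hit
F -> fault, evict A, frames {T,E,X,F}
X -> hit
U -> fault, evict T, frames {E,X,F,U}
E -> hit
T -> fault, evict E, frames {X,F,U,T}
E -> fault, evict X, frames {F,U,T,E}
A -> fault, evict F, frames {U,T,E,A}
X -> fault, evict U, frames {T,E,A,X}
E -> hit
X -> hit
K -> fault, evict T, frames {E,A,X,K}
Page faults: 11.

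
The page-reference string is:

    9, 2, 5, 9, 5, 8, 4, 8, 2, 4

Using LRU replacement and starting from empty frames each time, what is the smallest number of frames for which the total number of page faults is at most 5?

f=1: 10 faults
f=2: 8 faults
f=3: 6 faults
f=4: 6 faults
f=5: 5 faults
Smallest f with faults ≤ 5 is 5.

5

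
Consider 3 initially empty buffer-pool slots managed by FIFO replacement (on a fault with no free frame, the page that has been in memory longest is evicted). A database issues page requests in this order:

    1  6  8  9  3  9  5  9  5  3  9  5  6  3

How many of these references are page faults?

7

1: fault, frames {1}
6: fault, frames {1,6}
8: fault, frames {1,6,8}
9: fault, evict 1, frames {6,8,9}
3: fault, evict 6, frames {8,9,3}
9: hit
5: fault, evict 8, frames {9,3,5}
9: hit
5: hit
3: hit
9: hit
5: hit
6: fault, evict 9, frames {3,5,6}
3: hit
Page faults: 7.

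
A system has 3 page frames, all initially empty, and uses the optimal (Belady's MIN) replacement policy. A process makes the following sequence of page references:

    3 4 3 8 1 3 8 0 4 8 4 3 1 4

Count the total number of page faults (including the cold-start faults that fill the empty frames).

3: fault, frames [3]
4: fault, frames [3, 4]
3: hit
8: fault, frames [3, 4, 8]
1: fault, evict 4, frames [3, 8, 1]
3: hit
8: hit
0: fault, evict 1, frames [3, 8, 0]
4: fault, evict 0, frames [3, 8, 4]
8: hit
4: hit
3: hit
1: fault, evict 8, frames [3, 4, 1]
4: hit
Page faults: 7.

7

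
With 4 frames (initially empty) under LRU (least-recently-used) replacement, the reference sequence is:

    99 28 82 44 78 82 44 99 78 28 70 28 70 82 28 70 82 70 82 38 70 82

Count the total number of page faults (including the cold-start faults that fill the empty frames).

10

99: fault, frames (99)
28: fault, frames (99 28)
82: fault, frames (99 28 82)
44: fault, frames (99 28 82 44)
78: fault, evict 99, frames (28 82 44 78)
82: hit
44: hit
99: fault, evict 28, frames (78 82 44 99)
78: hit
28: fault, evict 82, frames (44 99 78 28)
70: fault, evict 44, frames (99 78 28 70)
28: hit
70: hit
82: fault, evict 99, frames (78 28 70 82)
28: hit
70: hit
82: hit
70: hit
82: hit
38: fault, evict 78, frames (28 70 82 38)
70: hit
82: hit
Page faults: 10.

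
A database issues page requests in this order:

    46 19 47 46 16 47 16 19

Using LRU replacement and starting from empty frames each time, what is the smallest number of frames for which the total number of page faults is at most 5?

3

f=1: 8 faults
f=2: 7 faults
f=3: 5 faults
f=4: 4 faults
Smallest f with faults ≤ 5 is 3.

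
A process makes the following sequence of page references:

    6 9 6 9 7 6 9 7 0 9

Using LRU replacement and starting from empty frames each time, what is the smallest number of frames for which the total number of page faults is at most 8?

f=1: 10 faults
f=2: 8 faults
f=3: 4 faults
f=4: 4 faults
Smallest f with faults ≤ 8 is 2.

2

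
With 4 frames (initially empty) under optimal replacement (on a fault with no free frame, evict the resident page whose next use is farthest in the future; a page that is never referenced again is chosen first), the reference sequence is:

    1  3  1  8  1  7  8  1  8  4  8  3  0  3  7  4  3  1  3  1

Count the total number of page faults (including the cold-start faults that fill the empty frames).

7

1 -> miss, frames (1)
3 -> miss, frames (1 3)
1 -> hit
8 -> miss, frames (1 3 8)
1 -> hit
7 -> miss, frames (1 3 8 7)
8 -> hit
1 -> hit
8 -> hit
4 -> miss, evict 1, frames (3 8 7 4)
8 -> hit
3 -> hit
0 -> miss, evict 8, frames (3 7 4 0)
3 -> hit
7 -> hit
4 -> hit
3 -> hit
1 -> miss, evict 0, frames (3 7 4 1)
3 -> hit
1 -> hit
Page faults: 7.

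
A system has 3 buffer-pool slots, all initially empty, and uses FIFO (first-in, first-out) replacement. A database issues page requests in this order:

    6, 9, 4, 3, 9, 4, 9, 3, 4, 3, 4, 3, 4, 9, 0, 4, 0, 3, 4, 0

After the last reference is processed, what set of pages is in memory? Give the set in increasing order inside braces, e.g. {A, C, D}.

6: fault, frames (6)
9: fault, frames (6 9)
4: fault, frames (6 9 4)
3: fault, evict 6, frames (9 4 3)
9: hit
4: hit
9: hit
3: hit
4: hit
3: hit
4: hit
3: hit
4: hit
9: hit
0: fault, evict 9, frames (4 3 0)
4: hit
0: hit
3: hit
4: hit
0: hit

{0, 3, 4}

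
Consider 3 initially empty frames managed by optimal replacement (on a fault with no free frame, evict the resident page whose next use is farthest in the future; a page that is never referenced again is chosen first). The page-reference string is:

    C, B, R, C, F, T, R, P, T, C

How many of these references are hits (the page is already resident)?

C → fault, frames (C)
B → fault, frames (C B)
R → fault, frames (C B R)
C → hit
F → fault, evict B, frames (C R F)
T → fault, evict F, frames (C R T)
R → hit
P → fault, evict R, frames (C T P)
T → hit
C → hit
Hits: 4.

4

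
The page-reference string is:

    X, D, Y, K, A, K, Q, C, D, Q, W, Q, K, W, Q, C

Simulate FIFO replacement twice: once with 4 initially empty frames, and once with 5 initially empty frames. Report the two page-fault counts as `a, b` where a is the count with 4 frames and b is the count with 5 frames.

12, 10

4 frames: F F F F F . F F F . F . F . F F → 12 faults.
5 frames: F F F F F . F F F . F . F . . . → 10 faults.
10 < 12: adding a frame reduced faults, as is typical.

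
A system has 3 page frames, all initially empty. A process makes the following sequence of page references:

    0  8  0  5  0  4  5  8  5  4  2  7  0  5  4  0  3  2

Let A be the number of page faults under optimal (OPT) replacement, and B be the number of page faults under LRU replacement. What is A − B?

Under OPT: F F . F . F . . . . F F F . . . F F → 9 faults.
Under LRU: F F . F . F . F . . F F F F F . F F → 12 faults.
A − B = 9 − 12 = -3.

-3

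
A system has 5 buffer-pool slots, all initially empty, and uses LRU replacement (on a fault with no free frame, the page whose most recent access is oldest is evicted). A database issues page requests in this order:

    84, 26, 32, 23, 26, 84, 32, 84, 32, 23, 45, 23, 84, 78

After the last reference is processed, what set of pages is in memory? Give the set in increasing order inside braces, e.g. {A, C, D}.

84: miss, frames (84)
26: miss, frames (84 26)
32: miss, frames (84 26 32)
23: miss, frames (84 26 32 23)
26: hit
84: hit
32: hit
84: hit
32: hit
23: hit
45: miss, frames (26 84 32 23 45)
23: hit
84: hit
78: miss, evict 26, frames (32 45 23 84 78)

{23, 32, 45, 78, 84}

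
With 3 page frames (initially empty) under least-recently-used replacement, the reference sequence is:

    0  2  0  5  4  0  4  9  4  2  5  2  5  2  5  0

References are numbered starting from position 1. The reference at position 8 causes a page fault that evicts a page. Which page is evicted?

5

pos 1: 0: miss, frames [0]
pos 2: 2: miss, frames [0, 2]
pos 3: 0: hit
pos 4: 5: miss, frames [2, 0, 5]
pos 5: 4: miss, evict 2, frames [0, 5, 4]
pos 6: 0: hit
pos 7: 4: hit
pos 8: 9: miss, evict 5, frames [0, 4, 9]
At position 8, page 5 is evicted.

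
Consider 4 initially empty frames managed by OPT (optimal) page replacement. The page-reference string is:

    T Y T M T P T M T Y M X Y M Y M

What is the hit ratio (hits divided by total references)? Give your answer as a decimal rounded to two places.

T: miss, frames [T]
Y: miss, frames [T, Y]
T: hit
M: miss, frames [T, Y, M]
T: hit
P: miss, frames [T, Y, M, P]
T: hit
M: hit
T: hit
Y: hit
M: hit
X: miss, evict P, frames [T, Y, M, X]
Y: hit
M: hit
Y: hit
M: hit
Hits: 11 of 16 references → 11/16 = 0.6875.

0.69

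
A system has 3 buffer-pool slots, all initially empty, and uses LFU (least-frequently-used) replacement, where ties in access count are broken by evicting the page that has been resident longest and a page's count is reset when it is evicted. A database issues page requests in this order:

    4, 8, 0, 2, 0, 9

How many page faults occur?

5

4 -> fault, frames [4]
8 -> fault, frames [4, 8]
0 -> fault, frames [4, 8, 0]
2 -> fault, evict 4, frames [8, 0, 2]
0 -> hit
9 -> fault, evict 8, frames [0, 2, 9]
Page faults: 5.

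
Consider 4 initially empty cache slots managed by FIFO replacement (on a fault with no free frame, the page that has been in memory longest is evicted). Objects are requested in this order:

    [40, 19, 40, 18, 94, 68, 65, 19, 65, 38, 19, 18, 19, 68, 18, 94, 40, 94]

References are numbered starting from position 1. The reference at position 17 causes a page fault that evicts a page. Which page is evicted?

pos 1: 40 → miss, frames [40]
pos 2: 19 → miss, frames [40, 19]
pos 3: 40 → hit
pos 4: 18 → miss, frames [40, 19, 18]
pos 5: 94 → miss, frames [40, 19, 18, 94]
pos 6: 68 → miss, evict 40, frames [19, 18, 94, 68]
pos 7: 65 → miss, evict 19, frames [18, 94, 68, 65]
pos 8: 19 → miss, evict 18, frames [94, 68, 65, 19]
pos 9: 65 → hit
pos 10: 38 → miss, evict 94, frames [68, 65, 19, 38]
pos 11: 19 → hit
pos 12: 18 → miss, evict 68, frames [65, 19, 38, 18]
pos 13: 19 → hit
pos 14: 68 → miss, evict 65, frames [19, 38, 18, 68]
pos 15: 18 → hit
pos 16: 94 → miss, evict 19, frames [38, 18, 68, 94]
pos 17: 40 → miss, evict 38, frames [18, 68, 94, 40]
At position 17, page 38 is evicted.

38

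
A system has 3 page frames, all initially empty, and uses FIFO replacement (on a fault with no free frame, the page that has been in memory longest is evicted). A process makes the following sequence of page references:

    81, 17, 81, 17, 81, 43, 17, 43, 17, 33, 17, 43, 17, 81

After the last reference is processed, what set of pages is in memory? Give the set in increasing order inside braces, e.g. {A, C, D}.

81 -> miss, frames {81}
17 -> miss, frames {81,17}
81 -> hit
17 -> hit
81 -> hit
43 -> miss, frames {81,17,43}
17 -> hit
43 -> hit
17 -> hit
33 -> miss, evict 81, frames {17,43,33}
17 -> hit
43 -> hit
17 -> hit
81 -> miss, evict 17, frames {43,33,81}

{33, 43, 81}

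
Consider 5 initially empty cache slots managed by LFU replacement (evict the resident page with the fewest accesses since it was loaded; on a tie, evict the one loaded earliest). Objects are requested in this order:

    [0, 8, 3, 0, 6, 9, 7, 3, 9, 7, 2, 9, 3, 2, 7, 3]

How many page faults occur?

7

0: fault, frames [0]
8: fault, frames [0, 8]
3: fault, frames [0, 8, 3]
0: hit
6: fault, frames [0, 8, 3, 6]
9: fault, frames [0, 8, 3, 6, 9]
7: fault, evict 8, frames [0, 3, 6, 9, 7]
3: hit
9: hit
7: hit
2: fault, evict 6, frames [0, 3, 9, 7, 2]
9: hit
3: hit
2: hit
7: hit
3: hit
Page faults: 7.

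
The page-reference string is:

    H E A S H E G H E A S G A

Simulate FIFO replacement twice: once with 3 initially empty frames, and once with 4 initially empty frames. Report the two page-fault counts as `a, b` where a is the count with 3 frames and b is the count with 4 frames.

9, 10

3 frames: F F F F F F F . . F F . . → 9 faults.
4 frames: F F F F . . F F F F F F . → 10 faults.
10 > 9: adding a frame increased faults — Belady's anomaly.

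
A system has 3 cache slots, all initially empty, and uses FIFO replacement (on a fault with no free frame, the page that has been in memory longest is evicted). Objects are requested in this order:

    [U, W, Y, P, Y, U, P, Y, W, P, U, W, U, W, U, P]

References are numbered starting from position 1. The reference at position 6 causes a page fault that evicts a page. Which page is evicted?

pos 1: U → miss, frames {U}
pos 2: W → miss, frames {U,W}
pos 3: Y → miss, frames {U,W,Y}
pos 4: P → miss, evict U, frames {W,Y,P}
pos 5: Y → hit
pos 6: U → miss, evict W, frames {Y,P,U}
At position 6, page W is evicted.

W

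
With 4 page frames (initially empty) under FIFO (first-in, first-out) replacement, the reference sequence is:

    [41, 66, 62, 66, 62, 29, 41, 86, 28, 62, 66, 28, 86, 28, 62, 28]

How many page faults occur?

8

41 -> fault, frames {41}
66 -> fault, frames {41,66}
62 -> fault, frames {41,66,62}
66 -> hit
62 -> hit
29 -> fault, frames {41,66,62,29}
41 -> hit
86 -> fault, evict 41, frames {66,62,29,86}
28 -> fault, evict 66, frames {62,29,86,28}
62 -> hit
66 -> fault, evict 62, frames {29,86,28,66}
28 -> hit
86 -> hit
28 -> hit
62 -> fault, evict 29, frames {86,28,66,62}
28 -> hit
Page faults: 8.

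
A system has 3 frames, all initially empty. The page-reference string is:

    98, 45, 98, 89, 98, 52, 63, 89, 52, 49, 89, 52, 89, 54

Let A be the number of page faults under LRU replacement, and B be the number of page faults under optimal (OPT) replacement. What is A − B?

Under LRU: F F . F . F F F . F . . . F → 8 faults.
Under OPT: F F . F . F F . . F . . . F → 7 faults.
A − B = 8 − 7 = 1.

1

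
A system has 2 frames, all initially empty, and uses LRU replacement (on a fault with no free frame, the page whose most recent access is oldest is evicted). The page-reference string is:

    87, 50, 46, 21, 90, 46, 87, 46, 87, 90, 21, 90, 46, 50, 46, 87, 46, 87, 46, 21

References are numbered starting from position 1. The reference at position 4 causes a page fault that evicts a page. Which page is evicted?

50

pos 1: 87: miss, frames [87]
pos 2: 50: miss, frames [87, 50]
pos 3: 46: miss, evict 87, frames [50, 46]
pos 4: 21: miss, evict 50, frames [46, 21]
At position 4, page 50 is evicted.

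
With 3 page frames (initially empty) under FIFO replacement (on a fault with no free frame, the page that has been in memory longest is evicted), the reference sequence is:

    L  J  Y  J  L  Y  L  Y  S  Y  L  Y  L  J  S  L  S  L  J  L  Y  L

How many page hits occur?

L → fault, frames {L}
J → fault, frames {L,J}
Y → fault, frames {L,J,Y}
J → hit
L → hit
Y → hit
L → hit
Y → hit
S → fault, evict L, frames {J,Y,S}
Y → hit
L → fault, evict J, frames {Y,S,L}
Y → hit
L → hit
J → fault, evict Y, frames {S,L,J}
S → hit
L → hit
S → hit
L → hit
J → hit
L → hit
Y → fault, evict S, frames {L,J,Y}
L → hit
Hits: 15.

15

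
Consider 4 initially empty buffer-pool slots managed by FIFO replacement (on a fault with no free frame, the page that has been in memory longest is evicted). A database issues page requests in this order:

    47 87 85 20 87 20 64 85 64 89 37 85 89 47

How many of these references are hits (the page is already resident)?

5

47 → miss, frames (47)
87 → miss, frames (47 87)
85 → miss, frames (47 87 85)
20 → miss, frames (47 87 85 20)
87 → hit
20 → hit
64 → miss, evict 47, frames (87 85 20 64)
85 → hit
64 → hit
89 → miss, evict 87, frames (85 20 64 89)
37 → miss, evict 85, frames (20 64 89 37)
85 → miss, evict 20, frames (64 89 37 85)
89 → hit
47 → miss, evict 64, frames (89 37 85 47)
Hits: 5.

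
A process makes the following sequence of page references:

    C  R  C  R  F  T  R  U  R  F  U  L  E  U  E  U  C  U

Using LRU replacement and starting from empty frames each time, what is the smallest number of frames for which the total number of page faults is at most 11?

f=1: 18 faults
f=2: 12 faults
f=3: 9 faults
f=4: 8 faults
f=5: 8 faults
f=6: 8 faults
f=7: 7 faults
Smallest f with faults ≤ 11 is 3.

3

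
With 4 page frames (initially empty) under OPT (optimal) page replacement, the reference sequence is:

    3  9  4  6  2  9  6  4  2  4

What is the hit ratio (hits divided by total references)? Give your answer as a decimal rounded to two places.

0.50

3: miss, frames {3}
9: miss, frames {3,9}
4: miss, frames {3,9,4}
6: miss, frames {3,9,4,6}
2: miss, evict 3, frames {9,4,6,2}
9: hit
6: hit
4: hit
2: hit
4: hit
Hits: 5 of 10 references → 5/10 = 0.5000.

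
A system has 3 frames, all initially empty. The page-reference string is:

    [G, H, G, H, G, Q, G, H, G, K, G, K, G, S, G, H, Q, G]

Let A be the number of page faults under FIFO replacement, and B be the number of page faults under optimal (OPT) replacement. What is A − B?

3

Under FIFO: F F . . . F . . . F F . . F . F F F → 9 faults.
Under OPT: F F . . . F . . . F . . . F . . F . → 6 faults.
A − B = 9 − 6 = 3.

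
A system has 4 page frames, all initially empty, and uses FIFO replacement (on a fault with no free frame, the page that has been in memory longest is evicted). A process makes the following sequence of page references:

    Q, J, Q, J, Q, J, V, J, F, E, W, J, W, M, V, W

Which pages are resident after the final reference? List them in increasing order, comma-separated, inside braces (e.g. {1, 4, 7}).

Q: miss, frames (Q)
J: miss, frames (Q J)
Q: hit
J: hit
Q: hit
J: hit
V: miss, frames (Q J V)
J: hit
F: miss, frames (Q J V F)
E: miss, evict Q, frames (J V F E)
W: miss, evict J, frames (V F E W)
J: miss, evict V, frames (F E W J)
W: hit
M: miss, evict F, frames (E W J M)
V: miss, evict E, frames (W J M V)
W: hit

{J, M, V, W}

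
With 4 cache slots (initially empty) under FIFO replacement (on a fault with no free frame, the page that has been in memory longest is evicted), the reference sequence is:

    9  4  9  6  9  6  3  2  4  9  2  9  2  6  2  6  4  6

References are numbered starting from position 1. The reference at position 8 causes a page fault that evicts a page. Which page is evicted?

9

pos 1: 9 -> fault, frames [9]
pos 2: 4 -> fault, frames [9, 4]
pos 3: 9 -> hit
pos 4: 6 -> fault, frames [9, 4, 6]
pos 5: 9 -> hit
pos 6: 6 -> hit
pos 7: 3 -> fault, frames [9, 4, 6, 3]
pos 8: 2 -> fault, evict 9, frames [4, 6, 3, 2]
At position 8, page 9 is evicted.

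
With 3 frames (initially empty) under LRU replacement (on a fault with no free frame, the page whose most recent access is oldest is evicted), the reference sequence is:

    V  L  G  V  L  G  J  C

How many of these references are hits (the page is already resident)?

3

V: miss, frames [V]
L: miss, frames [V, L]
G: miss, frames [V, L, G]
V: hit
L: hit
G: hit
J: miss, evict V, frames [L, G, J]
C: miss, evict L, frames [G, J, C]
Hits: 3.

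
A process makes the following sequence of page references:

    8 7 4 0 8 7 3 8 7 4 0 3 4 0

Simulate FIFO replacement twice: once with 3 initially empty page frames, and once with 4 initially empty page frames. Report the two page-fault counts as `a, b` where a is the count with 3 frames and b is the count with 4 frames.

3 frames: F F F F F F F . . F F . . . → 9 faults.
4 frames: F F F F . . F F F F F F . . → 10 faults.
10 > 9: adding a frame increased faults — Belady's anomaly.

9, 10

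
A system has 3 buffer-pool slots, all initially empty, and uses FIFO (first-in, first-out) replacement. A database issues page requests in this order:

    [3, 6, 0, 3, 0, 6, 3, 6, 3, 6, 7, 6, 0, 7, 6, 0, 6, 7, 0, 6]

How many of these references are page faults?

4

3: fault, frames {3}
6: fault, frames {3,6}
0: fault, frames {3,6,0}
3: hit
0: hit
6: hit
3: hit
6: hit
3: hit
6: hit
7: fault, evict 3, frames {6,0,7}
6: hit
0: hit
7: hit
6: hit
0: hit
6: hit
7: hit
0: hit
6: hit
Page faults: 4.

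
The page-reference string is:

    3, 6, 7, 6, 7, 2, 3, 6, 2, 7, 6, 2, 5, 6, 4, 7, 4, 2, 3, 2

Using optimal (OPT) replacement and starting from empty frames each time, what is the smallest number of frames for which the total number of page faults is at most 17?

2

f=1: 20 faults
f=2: 13 faults
f=3: 9 faults
f=4: 7 faults
f=5: 6 faults
f=6: 6 faults
Smallest f with faults ≤ 17 is 2.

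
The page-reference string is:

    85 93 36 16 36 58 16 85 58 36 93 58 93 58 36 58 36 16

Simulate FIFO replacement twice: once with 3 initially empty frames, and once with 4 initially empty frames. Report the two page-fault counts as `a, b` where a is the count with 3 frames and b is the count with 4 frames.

3 frames: F F F F . F . F . F F F . . . . . F → 10 faults.
4 frames: F F F F . F . F . . F . . . F . . F → 9 faults.
9 < 10: adding a frame reduced faults, as is typical.

10, 9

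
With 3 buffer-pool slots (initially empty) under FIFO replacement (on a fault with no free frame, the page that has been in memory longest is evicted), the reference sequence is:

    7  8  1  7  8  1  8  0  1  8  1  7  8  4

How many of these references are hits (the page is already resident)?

7

7: fault, frames (7)
8: fault, frames (7 8)
1: fault, frames (7 8 1)
7: hit
8: hit
1: hit
8: hit
0: fault, evict 7, frames (8 1 0)
1: hit
8: hit
1: hit
7: fault, evict 8, frames (1 0 7)
8: fault, evict 1, frames (0 7 8)
4: fault, evict 0, frames (7 8 4)
Hits: 7.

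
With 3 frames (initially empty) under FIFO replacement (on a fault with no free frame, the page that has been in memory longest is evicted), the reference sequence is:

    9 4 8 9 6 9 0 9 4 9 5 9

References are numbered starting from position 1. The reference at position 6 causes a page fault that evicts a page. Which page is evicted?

4

pos 1: 9 → miss, frames [9]
pos 2: 4 → miss, frames [9, 4]
pos 3: 8 → miss, frames [9, 4, 8]
pos 4: 9 → hit
pos 5: 6 → miss, evict 9, frames [4, 8, 6]
pos 6: 9 → miss, evict 4, frames [8, 6, 9]
At position 6, page 4 is evicted.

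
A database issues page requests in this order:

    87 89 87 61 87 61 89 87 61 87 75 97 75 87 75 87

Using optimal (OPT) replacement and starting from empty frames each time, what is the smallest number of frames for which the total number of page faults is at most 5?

f=1: 16 faults
f=2: 8 faults
f=3: 5 faults
f=4: 5 faults
f=5: 5 faults
Smallest f with faults ≤ 5 is 3.

3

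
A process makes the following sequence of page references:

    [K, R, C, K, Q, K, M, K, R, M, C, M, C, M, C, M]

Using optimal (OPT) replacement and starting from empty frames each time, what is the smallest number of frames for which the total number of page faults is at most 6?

f=1: 16 faults
f=2: 7 faults
f=3: 6 faults
f=4: 5 faults
f=5: 5 faults
Smallest f with faults ≤ 6 is 3.

3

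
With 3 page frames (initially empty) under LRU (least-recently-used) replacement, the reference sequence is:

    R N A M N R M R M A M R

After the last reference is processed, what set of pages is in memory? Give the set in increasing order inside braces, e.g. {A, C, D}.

{A, M, R}

R -> miss, frames (R)
N -> miss, frames (R N)
A -> miss, frames (R N A)
M -> miss, evict R, frames (N A M)
N -> hit
R -> miss, evict A, frames (M N R)
M -> hit
R -> hit
M -> hit
A -> miss, evict N, frames (R M A)
M -> hit
R -> hit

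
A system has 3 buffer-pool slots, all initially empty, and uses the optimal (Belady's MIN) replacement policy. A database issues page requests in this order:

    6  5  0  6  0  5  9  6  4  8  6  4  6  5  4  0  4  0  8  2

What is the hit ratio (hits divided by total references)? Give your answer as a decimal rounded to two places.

0.55

6 -> fault, frames (6)
5 -> fault, frames (6 5)
0 -> fault, frames (6 5 0)
6 -> hit
0 -> hit
5 -> hit
9 -> fault, evict 0, frames (6 5 9)
6 -> hit
4 -> fault, evict 9, frames (6 5 4)
8 -> fault, evict 5, frames (6 4 8)
6 -> hit
4 -> hit
6 -> hit
5 -> fault, evict 6, frames (4 8 5)
4 -> hit
0 -> fault, evict 5, frames (4 8 0)
4 -> hit
0 -> hit
8 -> hit
2 -> fault, evict 0, frames (4 8 2)
Hits: 11 of 20 references → 11/20 = 0.5500.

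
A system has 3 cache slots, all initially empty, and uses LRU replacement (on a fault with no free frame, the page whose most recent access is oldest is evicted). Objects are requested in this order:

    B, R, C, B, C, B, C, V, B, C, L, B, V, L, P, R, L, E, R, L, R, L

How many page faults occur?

9

B → miss, frames (B)
R → miss, frames (B R)
C → miss, frames (B R C)
B → hit
C → hit
B → hit
C → hit
V → miss, evict R, frames (B C V)
B → hit
C → hit
L → miss, evict V, frames (B C L)
B → hit
V → miss, evict C, frames (L B V)
L → hit
P → miss, evict B, frames (V L P)
R → miss, evict V, frames (L P R)
L → hit
E → miss, evict P, frames (R L E)
R → hit
L → hit
R → hit
L → hit
Page faults: 9.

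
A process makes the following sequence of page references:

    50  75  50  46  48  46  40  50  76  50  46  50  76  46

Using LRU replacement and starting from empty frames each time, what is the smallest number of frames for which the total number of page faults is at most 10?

f=1: 14 faults
f=2: 10 faults
f=3: 8 faults
f=4: 6 faults
f=5: 6 faults
f=6: 6 faults
Smallest f with faults ≤ 10 is 2.

2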